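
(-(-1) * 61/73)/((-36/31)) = -1891/2628 = -0.72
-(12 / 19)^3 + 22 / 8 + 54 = 1550081/27436 = 56.50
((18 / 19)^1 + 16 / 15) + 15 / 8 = 3.89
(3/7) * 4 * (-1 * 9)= -15.43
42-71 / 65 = 2659/65 = 40.91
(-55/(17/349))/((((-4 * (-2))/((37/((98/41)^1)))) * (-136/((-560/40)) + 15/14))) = -29118815/143752 = -202.56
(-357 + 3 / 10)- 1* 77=-433.70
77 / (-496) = -77/496 = -0.16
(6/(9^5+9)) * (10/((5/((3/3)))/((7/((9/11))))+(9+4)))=385/5147889 = 0.00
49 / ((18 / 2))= 49/9 = 5.44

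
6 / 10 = 3/5 = 0.60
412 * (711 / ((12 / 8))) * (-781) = -152519928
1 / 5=0.20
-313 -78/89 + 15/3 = -27490/89 = -308.88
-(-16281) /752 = 16281/752 = 21.65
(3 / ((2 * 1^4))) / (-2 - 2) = -3/8 = -0.38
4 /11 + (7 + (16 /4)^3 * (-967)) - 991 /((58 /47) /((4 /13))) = -257643693/4147 = -62127.73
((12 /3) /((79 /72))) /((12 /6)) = 144/79 = 1.82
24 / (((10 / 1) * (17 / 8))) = 96/85 = 1.13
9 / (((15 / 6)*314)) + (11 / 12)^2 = 96281/113040 = 0.85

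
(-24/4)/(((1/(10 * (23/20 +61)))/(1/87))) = -1243/29 = -42.86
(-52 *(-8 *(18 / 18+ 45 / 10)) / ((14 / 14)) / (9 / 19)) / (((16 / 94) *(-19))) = -13442/9 = -1493.56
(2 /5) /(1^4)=2/5 = 0.40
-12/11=-1.09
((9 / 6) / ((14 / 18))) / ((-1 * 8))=-27/112 = -0.24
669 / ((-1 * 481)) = -669/481 = -1.39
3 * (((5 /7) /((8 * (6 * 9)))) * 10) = 25/504 = 0.05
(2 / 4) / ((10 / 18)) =9/10 = 0.90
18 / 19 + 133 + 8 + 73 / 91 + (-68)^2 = 8241710/1729 = 4766.75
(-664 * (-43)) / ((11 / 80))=2284160/11 = 207650.91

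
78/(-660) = -13/110 = -0.12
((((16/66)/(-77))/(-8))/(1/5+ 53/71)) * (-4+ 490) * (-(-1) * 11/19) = 9585/81928 = 0.12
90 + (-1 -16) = 73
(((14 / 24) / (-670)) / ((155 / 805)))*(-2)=1127/124620 = 0.01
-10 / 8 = -5/4 = -1.25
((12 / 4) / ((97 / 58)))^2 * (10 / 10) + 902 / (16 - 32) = -4001251/75272 = -53.16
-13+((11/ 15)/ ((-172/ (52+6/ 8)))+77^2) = 61050799/10320 = 5915.78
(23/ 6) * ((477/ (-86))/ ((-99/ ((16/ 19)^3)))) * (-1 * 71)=-88626176/9732921 = -9.11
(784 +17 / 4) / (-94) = -8.39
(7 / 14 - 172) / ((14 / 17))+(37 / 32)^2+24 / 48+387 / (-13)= -3144059/13312 = -236.18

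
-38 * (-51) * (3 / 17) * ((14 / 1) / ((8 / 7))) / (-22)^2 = 8379/968 = 8.66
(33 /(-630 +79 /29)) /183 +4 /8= 1109013/2219302 = 0.50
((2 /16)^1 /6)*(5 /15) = 1/144 = 0.01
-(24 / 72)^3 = -1/27 = -0.04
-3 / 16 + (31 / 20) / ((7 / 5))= 103/112 = 0.92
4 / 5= 0.80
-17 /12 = -1.42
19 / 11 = 1.73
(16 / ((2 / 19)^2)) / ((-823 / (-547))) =789868/823 = 959.74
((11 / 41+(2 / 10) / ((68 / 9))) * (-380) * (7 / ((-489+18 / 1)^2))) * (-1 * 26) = 14208922/154623177 = 0.09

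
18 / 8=9/4 = 2.25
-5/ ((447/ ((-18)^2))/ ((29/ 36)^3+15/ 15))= -355225/64368 = -5.52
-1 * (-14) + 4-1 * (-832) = 850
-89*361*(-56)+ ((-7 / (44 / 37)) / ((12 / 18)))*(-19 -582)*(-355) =-7445123/88 = -84603.67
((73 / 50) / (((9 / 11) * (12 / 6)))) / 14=803/12600 = 0.06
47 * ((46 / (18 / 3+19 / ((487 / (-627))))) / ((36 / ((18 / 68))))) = -526447/611388 = -0.86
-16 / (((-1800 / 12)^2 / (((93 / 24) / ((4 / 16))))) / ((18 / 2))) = -62/625 = -0.10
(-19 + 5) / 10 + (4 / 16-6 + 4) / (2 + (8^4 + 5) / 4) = -4114/2935 = -1.40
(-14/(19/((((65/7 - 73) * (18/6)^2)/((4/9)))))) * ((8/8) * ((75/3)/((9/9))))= 451575/19 = 23767.11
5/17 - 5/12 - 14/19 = -3331/3876 = -0.86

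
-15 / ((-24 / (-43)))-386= -3303/8 = -412.88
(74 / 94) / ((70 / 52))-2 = -2328/1645 = -1.42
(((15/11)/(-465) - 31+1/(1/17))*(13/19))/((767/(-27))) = 128925/382261 = 0.34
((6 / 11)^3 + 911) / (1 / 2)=2425514/1331 = 1822.32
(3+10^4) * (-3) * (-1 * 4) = 120036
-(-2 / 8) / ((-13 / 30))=-15/26 = -0.58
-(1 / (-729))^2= -1/531441 = 0.00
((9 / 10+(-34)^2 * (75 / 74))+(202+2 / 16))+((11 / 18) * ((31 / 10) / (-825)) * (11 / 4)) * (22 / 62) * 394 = 686195003/499500 = 1373.76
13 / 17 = 0.76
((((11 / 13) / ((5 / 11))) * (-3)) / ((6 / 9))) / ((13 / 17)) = -18513/1690 = -10.95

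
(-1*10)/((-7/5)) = 50/7 = 7.14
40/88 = 5/11 = 0.45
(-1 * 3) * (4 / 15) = -4/5 = -0.80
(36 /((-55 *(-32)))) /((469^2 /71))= 639/96782840 = 0.00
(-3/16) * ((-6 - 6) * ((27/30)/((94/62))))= 2511/1880 = 1.34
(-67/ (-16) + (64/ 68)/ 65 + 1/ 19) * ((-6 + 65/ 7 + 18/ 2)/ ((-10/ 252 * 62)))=-553103883/26033800 = -21.25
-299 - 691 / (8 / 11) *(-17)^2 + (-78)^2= -268801.12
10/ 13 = 0.77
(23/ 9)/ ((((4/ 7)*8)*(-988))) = -161/284544 = 0.00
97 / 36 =2.69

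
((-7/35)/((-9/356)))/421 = 356/18945 = 0.02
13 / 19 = 0.68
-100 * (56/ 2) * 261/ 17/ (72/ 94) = -954100/17 = -56123.53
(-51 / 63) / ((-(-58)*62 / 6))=-17/12586 = 0.00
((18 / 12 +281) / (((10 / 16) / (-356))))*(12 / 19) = -1930944/19 = -101628.63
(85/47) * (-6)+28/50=-12092/1175 = -10.29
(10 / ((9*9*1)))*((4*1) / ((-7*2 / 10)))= -200/567 = -0.35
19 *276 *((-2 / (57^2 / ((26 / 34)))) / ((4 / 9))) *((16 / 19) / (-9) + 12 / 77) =-490360/1417647 = -0.35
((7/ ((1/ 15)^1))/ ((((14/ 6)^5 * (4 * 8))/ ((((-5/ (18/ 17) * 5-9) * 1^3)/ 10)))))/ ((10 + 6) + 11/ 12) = -142641/15596896 = -0.01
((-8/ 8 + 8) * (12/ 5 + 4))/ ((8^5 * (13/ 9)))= 63/66560 = 0.00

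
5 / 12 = 0.42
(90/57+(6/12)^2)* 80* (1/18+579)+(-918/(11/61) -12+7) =149782607/1881 = 79629.24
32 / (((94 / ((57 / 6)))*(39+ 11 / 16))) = 2432/29845 = 0.08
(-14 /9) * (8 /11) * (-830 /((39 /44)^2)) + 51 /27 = 16386817/13689 = 1197.08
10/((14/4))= 20/7 = 2.86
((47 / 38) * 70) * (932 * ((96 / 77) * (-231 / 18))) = -24530240/19 = -1291065.26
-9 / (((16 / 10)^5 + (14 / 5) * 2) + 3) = -3125/6627 = -0.47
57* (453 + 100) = 31521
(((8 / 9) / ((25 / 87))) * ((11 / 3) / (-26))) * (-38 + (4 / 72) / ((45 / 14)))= 16.57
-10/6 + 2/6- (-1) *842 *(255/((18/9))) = 322061/3 = 107353.67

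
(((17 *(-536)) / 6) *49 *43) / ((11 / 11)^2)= -3199830.67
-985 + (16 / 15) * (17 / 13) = -191803/195 = -983.61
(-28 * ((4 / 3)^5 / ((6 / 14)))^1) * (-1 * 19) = 3813376/729 = 5230.97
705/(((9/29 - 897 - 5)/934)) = -19095630/26149 = -730.26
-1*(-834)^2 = -695556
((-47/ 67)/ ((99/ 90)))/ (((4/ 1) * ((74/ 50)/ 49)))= -287875/54538 = -5.28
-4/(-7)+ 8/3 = 68/21 = 3.24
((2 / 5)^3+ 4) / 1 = 4.06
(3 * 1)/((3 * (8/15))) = 1.88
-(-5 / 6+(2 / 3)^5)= 341/486 = 0.70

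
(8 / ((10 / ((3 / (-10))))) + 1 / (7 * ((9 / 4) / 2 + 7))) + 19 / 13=2819/2275 = 1.24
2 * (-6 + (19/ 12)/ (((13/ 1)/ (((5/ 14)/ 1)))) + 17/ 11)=-105971/12012 = -8.82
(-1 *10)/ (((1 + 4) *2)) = -1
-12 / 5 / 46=-6/115 = -0.05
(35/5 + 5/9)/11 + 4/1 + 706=710.69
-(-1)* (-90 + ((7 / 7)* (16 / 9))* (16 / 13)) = -10274/117 = -87.81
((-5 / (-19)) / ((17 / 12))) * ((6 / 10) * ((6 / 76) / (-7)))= -54/42959 = 0.00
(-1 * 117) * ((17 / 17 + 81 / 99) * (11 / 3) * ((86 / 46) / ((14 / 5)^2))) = -209625/1127 = -186.00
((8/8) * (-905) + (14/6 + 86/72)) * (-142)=2304163/18 = 128009.06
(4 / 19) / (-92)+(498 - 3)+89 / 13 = 2850975/5681 = 501.84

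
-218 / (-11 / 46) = 10028/11 = 911.64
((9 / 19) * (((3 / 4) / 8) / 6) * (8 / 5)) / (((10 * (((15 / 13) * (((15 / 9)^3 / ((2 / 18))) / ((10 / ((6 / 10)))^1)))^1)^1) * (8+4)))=13/380000 = 0.00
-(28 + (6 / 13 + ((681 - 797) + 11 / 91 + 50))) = 3405/91 = 37.42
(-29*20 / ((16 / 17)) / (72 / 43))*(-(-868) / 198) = -23000915/14256 = -1613.42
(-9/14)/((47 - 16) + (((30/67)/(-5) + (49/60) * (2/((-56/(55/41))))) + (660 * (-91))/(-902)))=-593352/89951743 = -0.01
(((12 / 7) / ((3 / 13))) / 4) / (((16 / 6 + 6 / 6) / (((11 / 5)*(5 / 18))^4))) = 17303/244944 = 0.07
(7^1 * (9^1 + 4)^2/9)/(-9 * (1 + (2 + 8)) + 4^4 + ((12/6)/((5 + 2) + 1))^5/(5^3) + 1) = 21632000/26002287 = 0.83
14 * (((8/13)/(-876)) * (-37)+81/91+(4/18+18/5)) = 2832902/42705 = 66.34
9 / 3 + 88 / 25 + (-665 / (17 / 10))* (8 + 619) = -104235979/425 = -245261.13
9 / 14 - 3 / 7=0.21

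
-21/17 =-1.24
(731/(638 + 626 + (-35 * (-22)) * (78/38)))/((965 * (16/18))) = 125001/417235120 = 0.00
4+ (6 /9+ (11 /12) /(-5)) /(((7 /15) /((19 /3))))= 10.56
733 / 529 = 1.39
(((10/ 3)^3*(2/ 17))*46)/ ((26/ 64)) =2944000/5967 = 493.38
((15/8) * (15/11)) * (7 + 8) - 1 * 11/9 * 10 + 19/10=110999/3960 = 28.03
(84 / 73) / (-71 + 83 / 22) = -616/35989 = -0.02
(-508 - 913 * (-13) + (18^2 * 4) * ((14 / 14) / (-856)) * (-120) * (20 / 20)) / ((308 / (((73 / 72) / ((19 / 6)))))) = 30053297/2504656 = 12.00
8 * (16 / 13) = 128/13 = 9.85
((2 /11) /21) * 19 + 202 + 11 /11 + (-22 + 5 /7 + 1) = 6035/33 = 182.88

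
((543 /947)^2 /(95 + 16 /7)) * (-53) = -36462993/203575643 = -0.18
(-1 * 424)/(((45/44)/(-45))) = 18656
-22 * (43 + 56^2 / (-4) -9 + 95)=14410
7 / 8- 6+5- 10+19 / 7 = -415/56 = -7.41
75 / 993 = 25/331 = 0.08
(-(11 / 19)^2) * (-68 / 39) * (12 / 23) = 32912/107939 = 0.30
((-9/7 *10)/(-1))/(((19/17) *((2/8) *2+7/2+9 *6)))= 0.20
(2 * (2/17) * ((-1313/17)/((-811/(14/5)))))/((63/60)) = 42016/703137 = 0.06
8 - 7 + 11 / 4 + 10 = 55/4 = 13.75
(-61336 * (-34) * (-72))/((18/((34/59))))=-4807079.05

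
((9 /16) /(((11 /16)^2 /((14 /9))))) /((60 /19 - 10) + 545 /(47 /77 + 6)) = 2166304/88470965 = 0.02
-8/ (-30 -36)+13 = 433/33 = 13.12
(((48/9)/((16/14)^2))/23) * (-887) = -43463/276 = -157.47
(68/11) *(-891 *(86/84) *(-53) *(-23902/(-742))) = 471753774/49 = 9627628.04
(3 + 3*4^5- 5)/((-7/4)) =-12280/7 = -1754.29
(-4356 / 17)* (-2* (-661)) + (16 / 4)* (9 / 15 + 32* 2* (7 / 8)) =-28773916/85 = -338516.66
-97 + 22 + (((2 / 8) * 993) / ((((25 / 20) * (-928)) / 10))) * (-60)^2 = -225600/29 = -7779.31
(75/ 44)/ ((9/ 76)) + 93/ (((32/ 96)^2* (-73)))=7054/2409 = 2.93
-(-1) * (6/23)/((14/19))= 57/161 = 0.35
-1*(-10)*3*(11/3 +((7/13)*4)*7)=7310/13 = 562.31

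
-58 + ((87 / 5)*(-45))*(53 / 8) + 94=-5151.38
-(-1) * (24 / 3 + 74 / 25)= 274/25 = 10.96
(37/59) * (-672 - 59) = -27047/59 = -458.42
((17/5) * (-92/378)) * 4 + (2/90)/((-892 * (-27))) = -25111577/7586460 = -3.31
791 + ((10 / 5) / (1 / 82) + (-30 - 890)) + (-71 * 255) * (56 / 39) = -337505/13 = -25961.92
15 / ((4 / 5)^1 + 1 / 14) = 1050/61 = 17.21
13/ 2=6.50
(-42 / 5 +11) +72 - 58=83/5 = 16.60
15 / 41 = 0.37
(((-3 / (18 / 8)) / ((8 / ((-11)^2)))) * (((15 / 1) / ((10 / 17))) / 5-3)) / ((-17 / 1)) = 847/340 = 2.49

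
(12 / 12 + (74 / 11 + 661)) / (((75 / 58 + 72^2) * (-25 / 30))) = -853296/5513695 = -0.15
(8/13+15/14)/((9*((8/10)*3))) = 1535/19656 = 0.08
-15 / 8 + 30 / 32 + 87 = 1377/16 = 86.06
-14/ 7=-2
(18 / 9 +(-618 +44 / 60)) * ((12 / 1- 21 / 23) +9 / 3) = -996732/115 = -8667.23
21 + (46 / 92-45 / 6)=14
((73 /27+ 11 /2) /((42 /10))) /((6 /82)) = 90815/3402 = 26.69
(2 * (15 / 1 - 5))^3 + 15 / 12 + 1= 32009/4 = 8002.25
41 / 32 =1.28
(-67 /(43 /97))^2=42237001/1849 = 22843.16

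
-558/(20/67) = -18693/10 = -1869.30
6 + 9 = 15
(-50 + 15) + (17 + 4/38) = -340/19 = -17.89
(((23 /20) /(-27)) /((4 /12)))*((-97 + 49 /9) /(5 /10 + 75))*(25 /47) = 47380/574857 = 0.08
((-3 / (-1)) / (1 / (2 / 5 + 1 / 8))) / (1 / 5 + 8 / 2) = 3/8 = 0.38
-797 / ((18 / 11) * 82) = -8767/1476 = -5.94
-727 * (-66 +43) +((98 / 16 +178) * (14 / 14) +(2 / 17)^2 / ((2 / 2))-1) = 39082369/2312 = 16904.14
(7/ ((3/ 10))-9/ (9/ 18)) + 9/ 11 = 6.15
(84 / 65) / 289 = 84/18785 = 0.00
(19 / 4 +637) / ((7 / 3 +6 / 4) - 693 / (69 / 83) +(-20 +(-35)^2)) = 1.71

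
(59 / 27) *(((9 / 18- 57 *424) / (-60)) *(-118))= -33650827/324 = -103860.58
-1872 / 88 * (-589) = 137826/11 = 12529.64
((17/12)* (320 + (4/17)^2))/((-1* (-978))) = 3854/8313 = 0.46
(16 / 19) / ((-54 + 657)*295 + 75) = 2/422655 = 0.00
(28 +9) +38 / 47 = 1777/47 = 37.81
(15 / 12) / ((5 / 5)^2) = 5/4 = 1.25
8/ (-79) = -8/79 = -0.10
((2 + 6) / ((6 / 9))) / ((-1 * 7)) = -12/7 = -1.71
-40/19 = -2.11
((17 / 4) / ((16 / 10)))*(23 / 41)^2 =44965/53792 = 0.84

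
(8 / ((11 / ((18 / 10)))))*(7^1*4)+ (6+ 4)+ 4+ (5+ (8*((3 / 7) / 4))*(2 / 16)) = 85873/1540 = 55.76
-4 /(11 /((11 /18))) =-2/9 = -0.22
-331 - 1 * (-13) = -318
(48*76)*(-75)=-273600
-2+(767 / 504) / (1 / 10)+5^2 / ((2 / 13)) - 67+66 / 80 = 276049/2520 = 109.54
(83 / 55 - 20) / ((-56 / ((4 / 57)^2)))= 226/138985 = 0.00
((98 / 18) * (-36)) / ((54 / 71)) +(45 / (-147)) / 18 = -681929/2646 = -257.72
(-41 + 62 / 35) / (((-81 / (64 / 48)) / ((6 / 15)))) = 10984/42525 = 0.26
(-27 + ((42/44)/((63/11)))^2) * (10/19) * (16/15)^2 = -124288/7695 = -16.15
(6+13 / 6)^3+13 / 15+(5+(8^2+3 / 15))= 663917/1080 = 614.74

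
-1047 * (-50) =52350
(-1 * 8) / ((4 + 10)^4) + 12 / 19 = 57605/91238 = 0.63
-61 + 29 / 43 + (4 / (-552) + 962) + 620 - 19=8916827/5934 = 1502.67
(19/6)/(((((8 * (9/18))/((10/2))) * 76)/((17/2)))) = 85/192 = 0.44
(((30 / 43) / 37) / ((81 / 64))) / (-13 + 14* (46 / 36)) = 160/52503 = 0.00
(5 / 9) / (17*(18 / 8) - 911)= -20/31419 = 0.00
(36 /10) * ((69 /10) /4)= 621/100 = 6.21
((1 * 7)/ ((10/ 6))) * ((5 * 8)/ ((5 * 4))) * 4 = 168/5 = 33.60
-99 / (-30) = 33/10 = 3.30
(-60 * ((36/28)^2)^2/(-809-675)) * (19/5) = 0.42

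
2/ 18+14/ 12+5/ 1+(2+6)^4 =73841/18 = 4102.28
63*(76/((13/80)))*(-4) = -1532160/13 = -117858.46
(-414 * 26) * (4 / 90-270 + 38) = 12483848/5 = 2496769.60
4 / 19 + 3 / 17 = 125/323 = 0.39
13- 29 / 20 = 231/20 = 11.55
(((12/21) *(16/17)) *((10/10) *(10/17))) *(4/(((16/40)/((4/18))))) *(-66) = -281600/6069 = -46.40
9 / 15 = 3/5 = 0.60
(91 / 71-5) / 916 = -66/16259 = 0.00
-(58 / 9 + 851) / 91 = -7717/819 = -9.42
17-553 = -536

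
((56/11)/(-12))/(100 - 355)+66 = 555404/8415 = 66.00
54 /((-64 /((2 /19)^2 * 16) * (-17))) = 54/6137 = 0.01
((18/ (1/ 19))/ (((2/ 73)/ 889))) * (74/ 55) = 821206638/55 = 14931029.78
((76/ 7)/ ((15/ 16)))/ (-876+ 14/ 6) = -0.01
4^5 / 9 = 1024/9 = 113.78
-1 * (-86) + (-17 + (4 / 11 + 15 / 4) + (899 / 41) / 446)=29432809/402292 = 73.16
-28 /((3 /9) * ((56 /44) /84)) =-5544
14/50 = 7/25 = 0.28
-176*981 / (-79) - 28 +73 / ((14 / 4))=1204642/553 = 2178.38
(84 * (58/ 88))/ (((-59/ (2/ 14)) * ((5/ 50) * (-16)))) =435/5192 = 0.08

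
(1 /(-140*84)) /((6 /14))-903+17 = -886.00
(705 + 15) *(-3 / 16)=-135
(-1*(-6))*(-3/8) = -9/4 = -2.25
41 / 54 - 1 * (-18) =1013/54 = 18.76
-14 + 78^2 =6070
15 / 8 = 1.88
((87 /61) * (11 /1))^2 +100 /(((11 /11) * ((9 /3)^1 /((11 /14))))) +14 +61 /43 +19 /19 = 970180843/3360063 = 288.74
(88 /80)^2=121/100 = 1.21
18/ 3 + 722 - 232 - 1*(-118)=614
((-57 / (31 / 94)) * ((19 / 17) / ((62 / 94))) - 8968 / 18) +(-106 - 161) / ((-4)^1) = -724.35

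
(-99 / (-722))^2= 0.02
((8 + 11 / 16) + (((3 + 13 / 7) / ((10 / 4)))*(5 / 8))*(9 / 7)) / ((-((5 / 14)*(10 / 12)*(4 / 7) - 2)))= 24105/4304 = 5.60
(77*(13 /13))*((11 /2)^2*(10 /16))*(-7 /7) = -1455.78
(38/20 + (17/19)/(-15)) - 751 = -427021/570 = -749.16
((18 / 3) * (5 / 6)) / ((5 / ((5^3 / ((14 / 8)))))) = 71.43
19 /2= 9.50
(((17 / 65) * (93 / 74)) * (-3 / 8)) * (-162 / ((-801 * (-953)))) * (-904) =-4823631/203984885 = -0.02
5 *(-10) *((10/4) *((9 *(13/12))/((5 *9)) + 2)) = -3325/12 = -277.08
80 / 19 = 4.21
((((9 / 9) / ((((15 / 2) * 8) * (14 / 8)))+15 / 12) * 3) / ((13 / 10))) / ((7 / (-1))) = -0.42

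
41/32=1.28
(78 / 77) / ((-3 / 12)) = -312/77 = -4.05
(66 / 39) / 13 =22/169 = 0.13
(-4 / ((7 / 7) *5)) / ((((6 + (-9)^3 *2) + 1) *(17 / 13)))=52/123335 = 0.00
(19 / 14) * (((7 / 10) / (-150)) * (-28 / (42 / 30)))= 19/150 = 0.13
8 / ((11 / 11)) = 8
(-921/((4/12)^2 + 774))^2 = 68707521/48539089 = 1.42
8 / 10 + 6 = 34/5 = 6.80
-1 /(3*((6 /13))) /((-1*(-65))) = -1/90 = -0.01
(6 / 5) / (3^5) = 2/405 = 0.00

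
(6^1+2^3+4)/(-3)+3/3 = -5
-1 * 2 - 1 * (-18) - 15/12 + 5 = 79/4 = 19.75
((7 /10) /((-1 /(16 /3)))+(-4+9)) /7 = 0.18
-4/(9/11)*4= -176/9 = -19.56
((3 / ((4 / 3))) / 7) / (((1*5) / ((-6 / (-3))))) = 9/70 = 0.13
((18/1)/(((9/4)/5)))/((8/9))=45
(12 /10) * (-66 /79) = -396/395 = -1.00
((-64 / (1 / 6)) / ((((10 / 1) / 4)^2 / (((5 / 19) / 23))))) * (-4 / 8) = 768/2185 = 0.35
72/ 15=24/5 = 4.80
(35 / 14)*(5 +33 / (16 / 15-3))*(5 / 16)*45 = -196875/464 = -424.30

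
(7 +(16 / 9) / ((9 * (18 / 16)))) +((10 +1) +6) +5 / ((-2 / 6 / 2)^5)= -28325896/729 = -38855.82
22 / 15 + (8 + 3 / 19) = 9.62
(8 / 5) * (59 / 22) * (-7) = -1652/55 = -30.04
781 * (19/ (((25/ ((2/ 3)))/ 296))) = 8784688/75 = 117129.17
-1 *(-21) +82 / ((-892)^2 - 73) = 16707493/795591 = 21.00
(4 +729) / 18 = 733/18 = 40.72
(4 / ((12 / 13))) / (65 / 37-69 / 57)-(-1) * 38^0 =10291/1152 = 8.93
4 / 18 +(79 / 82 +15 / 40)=1.56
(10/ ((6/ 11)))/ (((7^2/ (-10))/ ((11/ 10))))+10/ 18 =-1570/441 = -3.56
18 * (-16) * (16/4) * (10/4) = -2880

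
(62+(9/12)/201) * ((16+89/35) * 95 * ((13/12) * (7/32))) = 887918317/34304 = 25883.81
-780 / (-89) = 780/89 = 8.76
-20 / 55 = -4/11 = -0.36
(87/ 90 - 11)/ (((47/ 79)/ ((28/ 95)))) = -332906/66975 = -4.97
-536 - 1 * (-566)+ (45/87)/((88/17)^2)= 6741615/224576 = 30.02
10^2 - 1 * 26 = 74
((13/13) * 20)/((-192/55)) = -275/48 = -5.73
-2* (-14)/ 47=28/47 = 0.60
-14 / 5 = -2.80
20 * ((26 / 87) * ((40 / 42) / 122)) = 5200/111447 = 0.05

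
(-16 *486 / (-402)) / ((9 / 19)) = 2736/67 = 40.84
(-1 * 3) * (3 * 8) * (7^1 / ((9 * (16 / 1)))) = -7/2 = -3.50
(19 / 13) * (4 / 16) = 0.37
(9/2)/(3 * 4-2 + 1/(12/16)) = 27/68 = 0.40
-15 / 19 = -0.79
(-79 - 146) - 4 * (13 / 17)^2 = -65701/289 = -227.34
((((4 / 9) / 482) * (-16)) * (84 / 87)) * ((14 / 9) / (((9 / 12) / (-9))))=50176/188703 = 0.27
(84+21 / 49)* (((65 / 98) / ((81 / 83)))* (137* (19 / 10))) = 553301489/37044 = 14936.33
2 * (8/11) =16/11 = 1.45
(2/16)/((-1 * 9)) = -1/72 = -0.01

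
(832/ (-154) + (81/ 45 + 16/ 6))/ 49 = -1081/56595 = -0.02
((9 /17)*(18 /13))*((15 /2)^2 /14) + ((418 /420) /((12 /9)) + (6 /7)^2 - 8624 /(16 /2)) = -465029167/433160 = -1073.57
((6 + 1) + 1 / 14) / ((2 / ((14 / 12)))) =33/8 = 4.12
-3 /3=-1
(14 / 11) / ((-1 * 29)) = -0.04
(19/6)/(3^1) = 19/18 = 1.06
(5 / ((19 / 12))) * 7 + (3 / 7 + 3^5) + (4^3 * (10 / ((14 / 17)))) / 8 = 48236/133 = 362.68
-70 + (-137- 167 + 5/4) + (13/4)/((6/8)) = -4421/12 = -368.42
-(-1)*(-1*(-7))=7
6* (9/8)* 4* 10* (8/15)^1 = 144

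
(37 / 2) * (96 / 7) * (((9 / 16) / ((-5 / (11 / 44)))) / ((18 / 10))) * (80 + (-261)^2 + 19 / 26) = -196830195/728 = -270371.15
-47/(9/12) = -62.67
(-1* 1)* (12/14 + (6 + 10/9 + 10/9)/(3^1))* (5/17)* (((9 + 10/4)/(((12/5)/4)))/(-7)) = 11500/3969 = 2.90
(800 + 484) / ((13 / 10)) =12840/13 = 987.69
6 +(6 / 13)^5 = 2235534/371293 = 6.02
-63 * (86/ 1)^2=-465948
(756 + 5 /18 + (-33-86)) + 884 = 27383/18 = 1521.28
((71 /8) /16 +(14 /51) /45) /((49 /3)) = 164737/4798080 = 0.03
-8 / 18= -4/9 = -0.44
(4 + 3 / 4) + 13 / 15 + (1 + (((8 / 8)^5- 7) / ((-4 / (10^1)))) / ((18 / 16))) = 399/20 = 19.95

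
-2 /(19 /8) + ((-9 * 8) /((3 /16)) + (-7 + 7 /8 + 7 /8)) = -29647/76 = -390.09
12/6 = 2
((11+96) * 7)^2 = 561001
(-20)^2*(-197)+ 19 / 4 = -315181/4 = -78795.25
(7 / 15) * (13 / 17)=0.36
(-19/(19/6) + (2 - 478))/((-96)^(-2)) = -4442112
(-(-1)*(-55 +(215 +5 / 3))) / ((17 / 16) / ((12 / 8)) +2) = 776/13 = 59.69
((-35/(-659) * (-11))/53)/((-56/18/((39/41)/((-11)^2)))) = 1755/63008308 = 0.00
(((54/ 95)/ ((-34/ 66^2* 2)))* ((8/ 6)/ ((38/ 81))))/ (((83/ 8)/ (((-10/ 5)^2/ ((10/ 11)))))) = -558892224/12734275 = -43.89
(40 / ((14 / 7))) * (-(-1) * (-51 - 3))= -1080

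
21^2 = 441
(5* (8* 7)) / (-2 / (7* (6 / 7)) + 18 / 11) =9240/43 = 214.88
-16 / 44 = -4/11 = -0.36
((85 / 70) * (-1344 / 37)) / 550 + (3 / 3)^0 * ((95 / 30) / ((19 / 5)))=45979/61050 = 0.75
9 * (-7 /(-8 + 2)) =21/2 = 10.50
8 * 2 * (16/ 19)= 256/19 = 13.47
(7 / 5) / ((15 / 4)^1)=28/75 = 0.37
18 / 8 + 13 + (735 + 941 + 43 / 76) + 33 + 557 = 86709/38 = 2281.82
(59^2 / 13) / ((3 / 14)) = 48734/39 = 1249.59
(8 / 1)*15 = 120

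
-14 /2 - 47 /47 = -8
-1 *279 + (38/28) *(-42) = -336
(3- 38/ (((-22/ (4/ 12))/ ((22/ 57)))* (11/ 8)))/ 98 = 313/9702 = 0.03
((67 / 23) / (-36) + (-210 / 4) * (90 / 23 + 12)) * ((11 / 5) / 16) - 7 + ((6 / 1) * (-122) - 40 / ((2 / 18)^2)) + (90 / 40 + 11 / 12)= -270969077/66240 = -4090.72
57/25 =2.28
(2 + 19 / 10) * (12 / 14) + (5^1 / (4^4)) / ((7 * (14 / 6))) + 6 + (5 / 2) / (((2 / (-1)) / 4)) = 272459/62720 = 4.34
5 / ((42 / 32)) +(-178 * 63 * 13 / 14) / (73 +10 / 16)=-1702264/12369 = -137.62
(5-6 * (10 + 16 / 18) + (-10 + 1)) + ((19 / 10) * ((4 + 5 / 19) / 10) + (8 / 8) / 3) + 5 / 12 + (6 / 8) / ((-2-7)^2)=-182963/2700 = -67.76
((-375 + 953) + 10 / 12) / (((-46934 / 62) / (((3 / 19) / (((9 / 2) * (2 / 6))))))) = -3473/43149 = -0.08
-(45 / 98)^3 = -91125/941192 = -0.10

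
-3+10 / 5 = -1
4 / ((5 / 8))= 6.40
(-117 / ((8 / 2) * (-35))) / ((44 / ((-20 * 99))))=-1053/28 = -37.61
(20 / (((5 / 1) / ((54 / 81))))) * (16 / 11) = 3.88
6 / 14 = 3/7 = 0.43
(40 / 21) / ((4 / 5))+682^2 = 9767654/21 = 465126.38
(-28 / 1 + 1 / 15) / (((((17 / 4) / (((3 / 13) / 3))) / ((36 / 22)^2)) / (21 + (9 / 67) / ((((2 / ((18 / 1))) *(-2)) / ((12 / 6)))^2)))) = -386633088/8958235 = -43.16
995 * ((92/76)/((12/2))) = 22885/114 = 200.75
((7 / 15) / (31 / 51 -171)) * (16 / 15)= -952/325875 = 0.00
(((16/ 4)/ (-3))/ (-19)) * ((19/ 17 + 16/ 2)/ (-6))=-310/2907 = -0.11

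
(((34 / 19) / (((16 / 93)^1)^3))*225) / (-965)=-615333105/7510016 = -81.93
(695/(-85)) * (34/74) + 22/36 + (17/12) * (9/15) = -15289/6660 = -2.30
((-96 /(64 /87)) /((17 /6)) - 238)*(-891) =4302639/17 = 253096.41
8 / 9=0.89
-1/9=-0.11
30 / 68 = 0.44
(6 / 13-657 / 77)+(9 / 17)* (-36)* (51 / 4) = -251.07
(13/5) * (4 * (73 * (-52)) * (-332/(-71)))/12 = -16383536/1065 = -15383.60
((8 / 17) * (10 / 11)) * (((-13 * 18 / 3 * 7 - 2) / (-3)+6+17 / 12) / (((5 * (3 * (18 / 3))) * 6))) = 2281/15147 = 0.15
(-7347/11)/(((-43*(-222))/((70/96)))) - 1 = -1765811/1680096 = -1.05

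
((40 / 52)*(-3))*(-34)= 1020/13 = 78.46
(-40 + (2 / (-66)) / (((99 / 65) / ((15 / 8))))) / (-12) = 348805/104544 = 3.34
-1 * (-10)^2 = -100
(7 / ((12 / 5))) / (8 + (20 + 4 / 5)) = 175/1728 = 0.10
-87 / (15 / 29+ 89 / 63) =-158949/3526 = -45.08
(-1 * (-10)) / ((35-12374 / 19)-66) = -190/12963 = -0.01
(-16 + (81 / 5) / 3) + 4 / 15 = -31/3 = -10.33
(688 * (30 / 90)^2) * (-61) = -41968/9 = -4663.11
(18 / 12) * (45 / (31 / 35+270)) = 4725/18962 = 0.25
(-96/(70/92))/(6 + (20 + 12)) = -2208/665 = -3.32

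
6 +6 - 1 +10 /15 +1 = 38/3 = 12.67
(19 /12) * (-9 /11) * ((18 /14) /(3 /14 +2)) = -513/682 = -0.75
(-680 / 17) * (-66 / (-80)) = -33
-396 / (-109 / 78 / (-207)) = -6393816/109 = -58658.86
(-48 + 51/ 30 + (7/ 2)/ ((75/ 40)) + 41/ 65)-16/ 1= -23323/390 = -59.80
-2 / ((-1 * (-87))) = -2/87 = -0.02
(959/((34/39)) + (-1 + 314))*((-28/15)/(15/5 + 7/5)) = -336301/561 = -599.47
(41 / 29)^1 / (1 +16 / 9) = 369/725 = 0.51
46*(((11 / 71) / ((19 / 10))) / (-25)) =-0.15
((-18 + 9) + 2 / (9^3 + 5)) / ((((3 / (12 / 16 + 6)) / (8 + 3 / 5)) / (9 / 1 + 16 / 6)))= -1490853/734 = -2031.13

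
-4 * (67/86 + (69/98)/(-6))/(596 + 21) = -5577/1300019 = 0.00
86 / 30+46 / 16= 689/120 = 5.74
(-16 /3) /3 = -16/9 = -1.78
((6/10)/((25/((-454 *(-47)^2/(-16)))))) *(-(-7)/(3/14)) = 24570707/500 = 49141.41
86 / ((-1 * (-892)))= 43/446 = 0.10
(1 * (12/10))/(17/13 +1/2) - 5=-1019/235 = -4.34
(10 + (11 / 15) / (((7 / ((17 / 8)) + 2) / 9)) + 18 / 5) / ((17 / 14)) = 12.23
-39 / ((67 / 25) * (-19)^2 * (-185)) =195/894919 = 0.00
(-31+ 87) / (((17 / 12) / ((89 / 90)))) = 9968/255 = 39.09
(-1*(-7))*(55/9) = 385/9 = 42.78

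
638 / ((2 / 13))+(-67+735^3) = 397069455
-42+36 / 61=-2526/61 = -41.41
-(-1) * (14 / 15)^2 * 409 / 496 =20041/27900 = 0.72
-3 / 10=-0.30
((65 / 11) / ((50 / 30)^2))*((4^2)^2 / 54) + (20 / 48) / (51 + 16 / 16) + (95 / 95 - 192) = -6208733/34320 = -180.91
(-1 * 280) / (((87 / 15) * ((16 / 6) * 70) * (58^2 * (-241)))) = 15/47021992 = 0.00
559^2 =312481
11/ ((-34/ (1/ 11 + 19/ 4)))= -213/136 = -1.57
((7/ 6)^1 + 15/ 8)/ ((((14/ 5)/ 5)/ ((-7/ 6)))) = -1825/288 = -6.34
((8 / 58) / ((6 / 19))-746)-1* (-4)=-64516/87 = -741.56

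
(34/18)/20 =0.09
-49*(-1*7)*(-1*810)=-277830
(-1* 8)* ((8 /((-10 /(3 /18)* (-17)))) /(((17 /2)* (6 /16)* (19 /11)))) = -2816/247095 = -0.01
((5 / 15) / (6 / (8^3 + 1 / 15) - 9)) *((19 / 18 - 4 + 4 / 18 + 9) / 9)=-867953/33552954 = -0.03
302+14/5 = 1524/5 = 304.80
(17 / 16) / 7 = 17/112 = 0.15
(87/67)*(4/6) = 58/67 = 0.87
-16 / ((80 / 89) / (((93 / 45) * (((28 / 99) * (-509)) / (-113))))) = -39321268/839025 = -46.87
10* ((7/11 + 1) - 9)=-810/11 = -73.64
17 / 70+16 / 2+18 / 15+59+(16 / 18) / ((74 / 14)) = 1599323/23310 = 68.61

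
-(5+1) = -6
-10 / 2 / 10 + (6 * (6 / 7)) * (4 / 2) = 137/14 = 9.79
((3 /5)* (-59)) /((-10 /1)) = 177/50 = 3.54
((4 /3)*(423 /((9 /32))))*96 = 192512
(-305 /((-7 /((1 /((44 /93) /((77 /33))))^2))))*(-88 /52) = -2051735/1144 = -1793.47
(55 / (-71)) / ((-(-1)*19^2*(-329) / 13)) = 715/8432599 = 0.00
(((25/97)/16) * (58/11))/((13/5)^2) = 18125/1442584 = 0.01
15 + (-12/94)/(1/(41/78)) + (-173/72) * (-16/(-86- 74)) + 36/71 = 474751087/31234320 = 15.20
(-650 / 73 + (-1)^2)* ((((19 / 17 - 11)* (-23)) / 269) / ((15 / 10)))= -1486352/333829 = -4.45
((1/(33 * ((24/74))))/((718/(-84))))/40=-259/947760 = 0.00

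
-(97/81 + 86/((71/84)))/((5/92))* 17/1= -925936484/28755 = -32200.89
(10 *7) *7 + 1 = 491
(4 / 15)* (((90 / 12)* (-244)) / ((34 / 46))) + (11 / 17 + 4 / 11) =-123275/187 = -659.22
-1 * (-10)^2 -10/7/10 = -100.14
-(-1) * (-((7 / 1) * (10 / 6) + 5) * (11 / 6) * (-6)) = 550/3 = 183.33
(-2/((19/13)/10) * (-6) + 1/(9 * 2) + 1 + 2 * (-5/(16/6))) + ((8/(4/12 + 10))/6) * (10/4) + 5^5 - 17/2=67772933/21204 = 3196.23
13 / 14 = 0.93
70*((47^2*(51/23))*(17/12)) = 22344035/46 = 485739.89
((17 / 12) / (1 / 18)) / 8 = 51/16 = 3.19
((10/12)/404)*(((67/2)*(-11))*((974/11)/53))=-163145/128472 = -1.27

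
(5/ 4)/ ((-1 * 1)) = -5/4 = -1.25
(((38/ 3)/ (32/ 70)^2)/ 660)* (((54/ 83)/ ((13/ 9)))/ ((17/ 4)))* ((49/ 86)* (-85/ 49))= -628425/65326976 = -0.01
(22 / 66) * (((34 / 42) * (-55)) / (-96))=935/6048 = 0.15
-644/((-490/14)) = 92/5 = 18.40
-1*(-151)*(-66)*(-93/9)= 102982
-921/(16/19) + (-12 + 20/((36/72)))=-17051/16 = -1065.69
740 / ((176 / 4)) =185/11 = 16.82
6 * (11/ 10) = 33/5 = 6.60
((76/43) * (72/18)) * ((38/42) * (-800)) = -4620800/903 = -5117.17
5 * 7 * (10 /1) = 350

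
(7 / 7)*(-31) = -31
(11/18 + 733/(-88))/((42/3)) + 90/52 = 170011/144144 = 1.18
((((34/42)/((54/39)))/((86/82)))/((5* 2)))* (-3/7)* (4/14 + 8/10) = -172159/6637050 = -0.03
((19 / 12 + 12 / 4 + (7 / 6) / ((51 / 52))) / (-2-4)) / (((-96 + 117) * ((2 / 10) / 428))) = -98.05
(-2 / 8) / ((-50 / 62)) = 31/100 = 0.31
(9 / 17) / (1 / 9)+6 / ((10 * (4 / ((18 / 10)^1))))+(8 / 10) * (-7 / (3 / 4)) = -12403/5100 = -2.43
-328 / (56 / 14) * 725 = -59450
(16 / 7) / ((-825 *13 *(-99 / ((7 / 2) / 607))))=8/644497425 = 0.00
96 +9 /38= 3657/38 = 96.24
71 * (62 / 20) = 2201/10 = 220.10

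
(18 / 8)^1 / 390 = 3/520 = 0.01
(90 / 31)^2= 8100/961 = 8.43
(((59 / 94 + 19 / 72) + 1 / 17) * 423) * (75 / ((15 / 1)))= 273365/136 = 2010.04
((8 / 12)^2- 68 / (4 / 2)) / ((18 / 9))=-151/9 = -16.78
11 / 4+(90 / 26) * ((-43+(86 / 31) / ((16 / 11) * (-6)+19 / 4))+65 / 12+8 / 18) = -3617147/28210 = -128.22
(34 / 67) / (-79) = -34/5293 = -0.01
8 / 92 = 2/23 = 0.09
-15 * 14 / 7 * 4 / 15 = -8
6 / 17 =0.35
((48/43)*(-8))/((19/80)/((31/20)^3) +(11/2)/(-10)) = 76264960/4152381 = 18.37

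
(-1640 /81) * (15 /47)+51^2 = 3292469/1269 = 2594.54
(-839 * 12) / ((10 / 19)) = -95646/5 = -19129.20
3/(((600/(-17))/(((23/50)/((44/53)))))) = -20723/440000 = -0.05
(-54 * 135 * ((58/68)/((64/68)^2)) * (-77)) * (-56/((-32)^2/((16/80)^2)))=-193714983/163840 = -1182.34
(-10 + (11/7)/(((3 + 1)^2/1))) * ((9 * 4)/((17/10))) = -49905/238 = -209.68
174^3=5268024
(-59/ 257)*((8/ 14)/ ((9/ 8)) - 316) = 1172684/16191 = 72.43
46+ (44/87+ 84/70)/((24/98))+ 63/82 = 2875007/53505 = 53.73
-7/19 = -0.37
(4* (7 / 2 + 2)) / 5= 22/5 = 4.40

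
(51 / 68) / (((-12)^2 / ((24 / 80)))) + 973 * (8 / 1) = 4981761/640 = 7784.00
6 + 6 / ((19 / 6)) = 7.89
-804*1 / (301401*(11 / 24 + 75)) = -2144/60648579 = 0.00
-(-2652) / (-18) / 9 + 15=-37/27 = -1.37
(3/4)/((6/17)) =17/8 = 2.12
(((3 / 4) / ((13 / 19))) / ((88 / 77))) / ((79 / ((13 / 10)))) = 399/25280 = 0.02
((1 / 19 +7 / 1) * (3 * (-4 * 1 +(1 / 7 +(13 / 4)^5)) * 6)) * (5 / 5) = 45540.30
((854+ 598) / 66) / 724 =11/362 = 0.03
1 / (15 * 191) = 1/2865 = 0.00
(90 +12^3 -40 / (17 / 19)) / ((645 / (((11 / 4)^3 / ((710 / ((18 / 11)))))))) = 5471499/41520800 = 0.13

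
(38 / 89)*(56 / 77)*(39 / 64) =741/3916 = 0.19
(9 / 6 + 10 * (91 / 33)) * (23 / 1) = 44137/66 = 668.74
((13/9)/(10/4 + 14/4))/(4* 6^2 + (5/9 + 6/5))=65/39354 = 0.00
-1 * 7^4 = -2401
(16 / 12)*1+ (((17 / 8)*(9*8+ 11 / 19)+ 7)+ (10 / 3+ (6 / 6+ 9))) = 80209/456 = 175.90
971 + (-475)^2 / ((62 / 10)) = 1158226/31 = 37362.13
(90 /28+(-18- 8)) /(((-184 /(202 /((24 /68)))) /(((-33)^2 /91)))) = 848.17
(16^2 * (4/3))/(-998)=-512/1497 = -0.34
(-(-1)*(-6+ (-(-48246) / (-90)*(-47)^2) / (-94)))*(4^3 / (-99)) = -12087904/1485 = -8140.00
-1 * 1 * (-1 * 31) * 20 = 620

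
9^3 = 729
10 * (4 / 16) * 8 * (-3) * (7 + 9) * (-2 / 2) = 960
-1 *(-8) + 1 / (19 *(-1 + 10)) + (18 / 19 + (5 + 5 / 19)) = 2431/171 = 14.22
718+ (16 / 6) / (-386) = 415718/579 = 717.99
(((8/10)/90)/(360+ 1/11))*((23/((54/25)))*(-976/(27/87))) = -7160912/8662707 = -0.83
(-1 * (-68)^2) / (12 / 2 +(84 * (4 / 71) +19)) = -328304/2111 = -155.52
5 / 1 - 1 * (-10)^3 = 1005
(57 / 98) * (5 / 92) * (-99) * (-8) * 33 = 931095/1127 = 826.17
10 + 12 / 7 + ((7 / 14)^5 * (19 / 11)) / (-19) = 28857/2464 = 11.71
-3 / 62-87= -5397/62 = -87.05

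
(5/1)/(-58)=-5/58 = -0.09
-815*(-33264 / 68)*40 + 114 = 271103538/17 = 15947266.94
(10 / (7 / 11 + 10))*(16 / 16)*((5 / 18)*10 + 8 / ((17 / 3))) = 3.94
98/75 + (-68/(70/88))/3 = -4758/175 = -27.19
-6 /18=-1/3 = -0.33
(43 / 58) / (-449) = -43/26042 = 0.00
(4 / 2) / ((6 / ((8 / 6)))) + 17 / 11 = 197/99 = 1.99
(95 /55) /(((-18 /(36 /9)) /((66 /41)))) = -76/123 = -0.62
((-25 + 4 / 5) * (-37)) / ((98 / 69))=308913/490 = 630.43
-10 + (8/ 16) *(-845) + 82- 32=-382.50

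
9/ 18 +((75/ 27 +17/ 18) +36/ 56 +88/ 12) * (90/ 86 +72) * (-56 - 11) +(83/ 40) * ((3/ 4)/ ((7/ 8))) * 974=-83558448/1505 = -55520.56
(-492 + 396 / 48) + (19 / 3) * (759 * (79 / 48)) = 356533/48 = 7427.77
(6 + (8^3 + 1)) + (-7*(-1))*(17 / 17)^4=526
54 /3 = 18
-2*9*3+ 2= -52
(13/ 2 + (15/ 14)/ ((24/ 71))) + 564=64251/112 = 573.67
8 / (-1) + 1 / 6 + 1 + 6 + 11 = 61/6 = 10.17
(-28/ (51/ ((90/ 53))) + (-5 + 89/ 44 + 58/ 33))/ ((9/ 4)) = -255941/267597 = -0.96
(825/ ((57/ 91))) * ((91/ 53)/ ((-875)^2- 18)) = 2277275/770966249 = 0.00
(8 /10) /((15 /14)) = 56/75 = 0.75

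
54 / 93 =18/31 = 0.58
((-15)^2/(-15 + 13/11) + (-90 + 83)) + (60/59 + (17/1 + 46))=365303/8968 = 40.73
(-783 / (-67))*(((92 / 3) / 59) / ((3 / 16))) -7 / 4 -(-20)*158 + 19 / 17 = 857959013/268804 = 3191.76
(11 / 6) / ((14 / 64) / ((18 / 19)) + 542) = 1056/312325 = 0.00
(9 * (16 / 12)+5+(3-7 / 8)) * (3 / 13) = 459/104 = 4.41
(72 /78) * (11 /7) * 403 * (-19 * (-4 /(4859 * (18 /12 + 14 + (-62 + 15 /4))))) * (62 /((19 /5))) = -3.49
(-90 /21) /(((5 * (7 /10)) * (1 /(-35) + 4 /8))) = -200/77 = -2.60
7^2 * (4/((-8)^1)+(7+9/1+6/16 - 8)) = 3087/8 = 385.88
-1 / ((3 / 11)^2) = -121/9 = -13.44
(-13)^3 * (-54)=118638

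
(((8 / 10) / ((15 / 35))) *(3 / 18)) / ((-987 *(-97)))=2/615465 = 0.00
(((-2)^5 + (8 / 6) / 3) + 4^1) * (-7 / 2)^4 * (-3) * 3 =74431/2 = 37215.50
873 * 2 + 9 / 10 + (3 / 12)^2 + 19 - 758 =80637/80 = 1007.96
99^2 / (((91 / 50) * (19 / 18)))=8820900/1729 = 5101.74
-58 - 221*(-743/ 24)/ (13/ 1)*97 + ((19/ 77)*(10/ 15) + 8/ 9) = 282707105/5544 = 50993.35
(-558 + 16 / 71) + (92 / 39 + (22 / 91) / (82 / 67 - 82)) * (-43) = -80580665/122262 = -659.08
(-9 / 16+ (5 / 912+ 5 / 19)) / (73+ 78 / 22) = -737/191976 = 0.00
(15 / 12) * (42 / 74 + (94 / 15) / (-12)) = 151/2664 = 0.06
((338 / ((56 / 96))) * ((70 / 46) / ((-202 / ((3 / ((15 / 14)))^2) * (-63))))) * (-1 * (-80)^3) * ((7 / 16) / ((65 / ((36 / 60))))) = 2609152/2323 = 1123.18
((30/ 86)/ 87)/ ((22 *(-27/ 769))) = -3845/740718 = -0.01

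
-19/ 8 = -2.38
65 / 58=1.12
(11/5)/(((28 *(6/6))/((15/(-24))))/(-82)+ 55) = 451/11387 = 0.04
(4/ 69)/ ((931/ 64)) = 256/64239 = 0.00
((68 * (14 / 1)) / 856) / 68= 7/428 = 0.02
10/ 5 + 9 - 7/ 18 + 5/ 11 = 2191/198 = 11.07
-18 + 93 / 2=57/2 = 28.50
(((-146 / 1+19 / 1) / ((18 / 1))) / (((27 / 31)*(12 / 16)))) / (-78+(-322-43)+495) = -3937/18954 = -0.21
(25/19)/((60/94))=235/114 = 2.06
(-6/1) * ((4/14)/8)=-0.21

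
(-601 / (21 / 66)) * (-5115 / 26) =33815265/91 = 371596.32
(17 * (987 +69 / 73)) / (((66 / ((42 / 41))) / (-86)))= -738076080/32923 = -22418.25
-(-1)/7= 0.14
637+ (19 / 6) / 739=2824477/4434 = 637.00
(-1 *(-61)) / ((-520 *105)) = -61/54600 = 0.00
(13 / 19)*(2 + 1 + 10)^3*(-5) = -7516.05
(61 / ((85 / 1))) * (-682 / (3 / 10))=-1631.45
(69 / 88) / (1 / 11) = 69/8 = 8.62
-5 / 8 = -0.62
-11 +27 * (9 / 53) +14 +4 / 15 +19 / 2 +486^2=375579229/1590 = 236213.35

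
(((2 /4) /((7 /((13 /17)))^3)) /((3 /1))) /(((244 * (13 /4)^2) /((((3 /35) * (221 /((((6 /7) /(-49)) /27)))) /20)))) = -1521/12340300 = 0.00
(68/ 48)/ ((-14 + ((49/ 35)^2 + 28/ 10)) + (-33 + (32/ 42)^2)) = -62475/1837184 = -0.03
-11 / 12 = -0.92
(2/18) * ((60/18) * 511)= 5110/27 = 189.26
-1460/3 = -486.67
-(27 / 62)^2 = -729/3844 = -0.19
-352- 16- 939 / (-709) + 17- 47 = -281243/709 = -396.68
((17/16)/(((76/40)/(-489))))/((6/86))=-595765/152 = -3919.51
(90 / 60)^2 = 2.25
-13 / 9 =-1.44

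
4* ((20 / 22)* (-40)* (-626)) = 1001600/11 = 91054.55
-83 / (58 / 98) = -4067/29 = -140.24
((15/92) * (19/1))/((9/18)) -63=-2613/46 = -56.80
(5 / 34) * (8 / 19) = 20/323 = 0.06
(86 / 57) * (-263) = -22618/57 = -396.81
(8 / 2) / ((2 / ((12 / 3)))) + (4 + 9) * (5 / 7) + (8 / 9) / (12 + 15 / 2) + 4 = 52411/2457 = 21.33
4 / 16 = 1/4 = 0.25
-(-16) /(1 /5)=80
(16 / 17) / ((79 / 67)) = 0.80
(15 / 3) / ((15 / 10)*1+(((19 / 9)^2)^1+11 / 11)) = 810/1127 = 0.72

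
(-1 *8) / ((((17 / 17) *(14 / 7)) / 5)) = -20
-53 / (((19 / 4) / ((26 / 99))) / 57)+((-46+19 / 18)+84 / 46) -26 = -1075421/4554 = -236.15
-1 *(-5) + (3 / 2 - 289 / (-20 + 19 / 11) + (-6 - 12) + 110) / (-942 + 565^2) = 639792775/127949766 = 5.00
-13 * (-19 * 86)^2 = -34709428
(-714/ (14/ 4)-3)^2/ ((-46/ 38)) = -35397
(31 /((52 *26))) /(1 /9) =279/1352 = 0.21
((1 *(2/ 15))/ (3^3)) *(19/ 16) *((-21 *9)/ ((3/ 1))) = -0.37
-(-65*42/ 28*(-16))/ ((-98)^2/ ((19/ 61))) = -7410/146461 = -0.05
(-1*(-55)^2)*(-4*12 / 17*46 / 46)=145200/17 = 8541.18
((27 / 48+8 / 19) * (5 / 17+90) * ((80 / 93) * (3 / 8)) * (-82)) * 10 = -470439125/20026 = -23491.42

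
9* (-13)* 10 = -1170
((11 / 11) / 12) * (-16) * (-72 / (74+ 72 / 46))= 1.27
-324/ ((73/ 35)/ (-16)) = 181440/73 = 2485.48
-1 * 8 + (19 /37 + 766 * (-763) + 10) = -21624853/37 = -584455.49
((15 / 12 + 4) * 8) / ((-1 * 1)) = -42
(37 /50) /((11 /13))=481/550 = 0.87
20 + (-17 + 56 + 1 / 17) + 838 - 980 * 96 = -1584110/17 = -93182.94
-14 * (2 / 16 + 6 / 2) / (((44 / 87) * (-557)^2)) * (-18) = 137025/27301912 = 0.01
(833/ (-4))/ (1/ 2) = -833/2 = -416.50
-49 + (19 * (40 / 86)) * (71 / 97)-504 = -2279583/4171 = -546.53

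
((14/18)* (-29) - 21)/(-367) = 392/3303 = 0.12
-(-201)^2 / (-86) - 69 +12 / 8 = 17298/43 = 402.28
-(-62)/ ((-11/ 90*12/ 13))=-6045/11 = -549.55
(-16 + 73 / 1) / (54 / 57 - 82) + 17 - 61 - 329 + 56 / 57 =-32717431/87780 = -372.72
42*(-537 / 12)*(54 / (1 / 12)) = -1217916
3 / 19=0.16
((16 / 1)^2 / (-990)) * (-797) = 102016/495 = 206.09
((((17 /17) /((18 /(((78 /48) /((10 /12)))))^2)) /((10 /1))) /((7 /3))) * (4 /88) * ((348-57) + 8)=50531/7392000 = 0.01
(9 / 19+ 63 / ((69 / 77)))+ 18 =38796/437 = 88.78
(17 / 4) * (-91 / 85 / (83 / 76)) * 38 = -65702/415 = -158.32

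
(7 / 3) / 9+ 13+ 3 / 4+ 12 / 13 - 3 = 16753/1404 = 11.93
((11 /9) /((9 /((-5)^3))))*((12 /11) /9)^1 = -500/243 = -2.06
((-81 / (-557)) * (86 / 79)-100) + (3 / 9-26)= -16568233/132009 = -125.51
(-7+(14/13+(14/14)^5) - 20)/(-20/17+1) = 1836/13 = 141.23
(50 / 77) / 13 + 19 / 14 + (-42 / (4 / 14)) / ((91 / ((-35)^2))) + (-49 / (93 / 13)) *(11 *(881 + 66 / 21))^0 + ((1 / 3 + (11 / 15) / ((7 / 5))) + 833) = -214194217/186186 = -1150.43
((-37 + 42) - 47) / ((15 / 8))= -112/5 = -22.40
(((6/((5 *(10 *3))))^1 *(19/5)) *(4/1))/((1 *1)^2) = 0.61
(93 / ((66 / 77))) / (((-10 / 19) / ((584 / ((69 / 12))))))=-2407832/115 = -20937.67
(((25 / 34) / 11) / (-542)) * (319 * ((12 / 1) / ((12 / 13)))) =-0.51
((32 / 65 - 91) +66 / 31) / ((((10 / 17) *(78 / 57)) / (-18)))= 517687281/261950 = 1976.28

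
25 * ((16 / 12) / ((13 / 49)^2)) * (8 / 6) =960400/1521 = 631.43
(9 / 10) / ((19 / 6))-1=-68/95 = -0.72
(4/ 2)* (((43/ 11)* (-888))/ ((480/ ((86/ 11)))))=-68413/605 = -113.08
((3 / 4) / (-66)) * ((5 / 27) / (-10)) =1/4752 = 0.00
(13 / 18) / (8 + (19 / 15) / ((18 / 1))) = 195/2179 = 0.09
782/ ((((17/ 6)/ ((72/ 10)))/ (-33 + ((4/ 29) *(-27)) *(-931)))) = 989536176/145 = 6824387.42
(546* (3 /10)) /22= 819/110 = 7.45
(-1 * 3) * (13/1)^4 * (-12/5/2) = 514098/5 = 102819.60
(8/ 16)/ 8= 1/16 = 0.06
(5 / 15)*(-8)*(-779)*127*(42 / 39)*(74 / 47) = 819956704/1833 = 447330.44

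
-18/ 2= -9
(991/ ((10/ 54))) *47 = 1257579/5 = 251515.80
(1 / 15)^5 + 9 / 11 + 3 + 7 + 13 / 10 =202449397/16706250 = 12.12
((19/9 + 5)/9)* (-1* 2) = -128/81 = -1.58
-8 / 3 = -2.67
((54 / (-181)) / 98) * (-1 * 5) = 135/8869 = 0.02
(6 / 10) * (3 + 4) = 21/5 = 4.20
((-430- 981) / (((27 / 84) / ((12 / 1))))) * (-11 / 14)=124168/3 = 41389.33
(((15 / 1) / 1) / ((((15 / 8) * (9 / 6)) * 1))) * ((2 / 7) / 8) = 4/21 = 0.19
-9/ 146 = -0.06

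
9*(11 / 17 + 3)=558/17 = 32.82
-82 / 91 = -0.90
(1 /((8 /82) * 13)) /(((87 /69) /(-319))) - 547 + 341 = -405.48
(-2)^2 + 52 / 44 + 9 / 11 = 6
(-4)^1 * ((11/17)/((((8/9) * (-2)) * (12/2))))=33/136 = 0.24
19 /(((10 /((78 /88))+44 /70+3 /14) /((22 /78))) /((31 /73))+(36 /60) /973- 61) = 63040670/133484163 = 0.47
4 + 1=5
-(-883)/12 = 883/12 = 73.58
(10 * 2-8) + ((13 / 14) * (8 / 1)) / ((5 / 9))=888/35 = 25.37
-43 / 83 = -0.52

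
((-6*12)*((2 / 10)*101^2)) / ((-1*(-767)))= -734472/3835 = -191.52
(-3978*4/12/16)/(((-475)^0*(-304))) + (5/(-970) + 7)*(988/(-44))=-406870243/2594944 = -156.79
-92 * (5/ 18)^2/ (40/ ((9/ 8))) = -115/576 = -0.20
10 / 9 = 1.11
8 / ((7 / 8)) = 64/7 = 9.14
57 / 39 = 19/13 = 1.46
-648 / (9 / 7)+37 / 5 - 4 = -2503/5 = -500.60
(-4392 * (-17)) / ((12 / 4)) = 24888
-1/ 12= -0.08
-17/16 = -1.06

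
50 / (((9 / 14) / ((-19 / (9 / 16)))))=-2627.16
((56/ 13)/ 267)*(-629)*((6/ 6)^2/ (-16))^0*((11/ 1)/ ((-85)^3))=22792/125389875 = 0.00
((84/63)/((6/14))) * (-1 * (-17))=476/9 = 52.89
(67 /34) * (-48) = -1608/17 = -94.59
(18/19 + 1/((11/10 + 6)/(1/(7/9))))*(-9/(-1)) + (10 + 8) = 265878/9443 = 28.16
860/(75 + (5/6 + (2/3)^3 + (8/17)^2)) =2684232/238307 = 11.26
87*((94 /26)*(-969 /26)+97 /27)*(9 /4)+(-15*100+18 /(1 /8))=-27028.61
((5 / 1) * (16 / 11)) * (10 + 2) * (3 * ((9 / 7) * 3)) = 1009.87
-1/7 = -0.14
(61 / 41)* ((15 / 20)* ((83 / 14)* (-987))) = -2141649/328 = -6529.42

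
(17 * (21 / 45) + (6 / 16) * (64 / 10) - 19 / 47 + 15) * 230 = 808450/141 = 5733.69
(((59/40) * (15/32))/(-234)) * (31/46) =-1829/918528 = 0.00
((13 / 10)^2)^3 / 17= 4826809/17000000 = 0.28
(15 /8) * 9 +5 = 175/8 = 21.88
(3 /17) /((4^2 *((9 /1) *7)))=1/5712 = 0.00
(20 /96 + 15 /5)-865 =-20683/24 = -861.79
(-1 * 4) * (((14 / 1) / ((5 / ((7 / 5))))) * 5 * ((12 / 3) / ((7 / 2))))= -448/5 = -89.60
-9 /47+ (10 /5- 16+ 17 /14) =-8539/658 = -12.98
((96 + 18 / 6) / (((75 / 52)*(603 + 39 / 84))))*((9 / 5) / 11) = 39312/2112125 = 0.02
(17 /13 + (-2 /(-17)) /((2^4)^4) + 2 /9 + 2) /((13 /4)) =230064245/211820544 = 1.09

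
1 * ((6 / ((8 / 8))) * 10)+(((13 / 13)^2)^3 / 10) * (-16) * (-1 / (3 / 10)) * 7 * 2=404/3 = 134.67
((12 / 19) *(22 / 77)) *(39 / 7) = 936/931 = 1.01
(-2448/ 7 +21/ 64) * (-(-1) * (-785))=122872125/448 = 274268.14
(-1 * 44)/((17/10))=-25.88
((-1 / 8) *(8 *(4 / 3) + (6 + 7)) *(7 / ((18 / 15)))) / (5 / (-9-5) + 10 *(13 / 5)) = -17395/25848 = -0.67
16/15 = 1.07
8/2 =4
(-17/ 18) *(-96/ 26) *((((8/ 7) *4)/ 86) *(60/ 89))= 43520/348257 = 0.12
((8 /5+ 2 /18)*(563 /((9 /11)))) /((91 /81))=68123/65 = 1048.05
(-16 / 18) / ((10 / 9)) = -0.80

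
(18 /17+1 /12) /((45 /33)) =2563/3060 = 0.84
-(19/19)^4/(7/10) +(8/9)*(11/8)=-13/63 = -0.21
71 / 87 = 0.82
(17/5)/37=17/185 = 0.09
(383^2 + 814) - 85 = 147418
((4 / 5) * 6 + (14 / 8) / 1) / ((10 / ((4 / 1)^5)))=670.72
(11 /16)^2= 121/256 = 0.47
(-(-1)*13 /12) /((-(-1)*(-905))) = -13/10860 = 0.00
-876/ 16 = -219/4 = -54.75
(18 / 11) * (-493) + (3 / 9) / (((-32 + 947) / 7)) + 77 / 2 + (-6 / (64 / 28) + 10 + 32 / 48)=-183629819/241560 = -760.18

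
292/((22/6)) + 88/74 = 32896/407 = 80.83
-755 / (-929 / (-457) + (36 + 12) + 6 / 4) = -690070/47101 = -14.65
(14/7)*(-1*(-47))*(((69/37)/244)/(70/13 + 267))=42159/15984074 = 0.00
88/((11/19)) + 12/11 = 1684/11 = 153.09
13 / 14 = 0.93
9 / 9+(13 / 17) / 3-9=-395/51 = -7.75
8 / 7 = 1.14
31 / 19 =1.63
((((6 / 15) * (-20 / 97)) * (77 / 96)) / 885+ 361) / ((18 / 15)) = 371880463/1236168 = 300.83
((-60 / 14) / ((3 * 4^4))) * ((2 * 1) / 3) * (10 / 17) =-25/11424 = 0.00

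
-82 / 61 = -1.34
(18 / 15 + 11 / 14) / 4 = 139/280 = 0.50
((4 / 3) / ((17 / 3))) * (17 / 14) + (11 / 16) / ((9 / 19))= 1751/1008 = 1.74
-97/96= -1.01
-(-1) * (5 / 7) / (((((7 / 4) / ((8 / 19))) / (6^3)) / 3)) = 111.36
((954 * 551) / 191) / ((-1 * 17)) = -525654/3247 = -161.89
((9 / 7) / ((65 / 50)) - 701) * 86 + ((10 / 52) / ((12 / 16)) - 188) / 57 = -936838160/15561 = -60204.24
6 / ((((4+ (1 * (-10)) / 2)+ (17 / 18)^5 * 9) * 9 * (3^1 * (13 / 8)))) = 373248/15728765 = 0.02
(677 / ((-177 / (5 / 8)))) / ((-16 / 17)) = 57545/22656 = 2.54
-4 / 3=-1.33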